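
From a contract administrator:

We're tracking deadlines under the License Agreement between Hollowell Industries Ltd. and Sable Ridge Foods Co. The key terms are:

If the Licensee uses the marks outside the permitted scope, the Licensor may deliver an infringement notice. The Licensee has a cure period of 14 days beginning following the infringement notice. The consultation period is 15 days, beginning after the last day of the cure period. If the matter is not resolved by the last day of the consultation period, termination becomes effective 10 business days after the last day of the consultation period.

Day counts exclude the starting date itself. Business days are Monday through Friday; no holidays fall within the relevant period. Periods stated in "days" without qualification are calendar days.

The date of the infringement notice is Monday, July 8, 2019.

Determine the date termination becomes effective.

Adding 14 calendar days to July 8, 2019 gives July 22, 2019, which is the last day of the cure period.
The last day of the consultation period: 15 calendar days after July 22, 2019 is August 6, 2019.
The date termination becomes effective: counting 10 business days from Tuesday, August 6, 2019 (Aug 7, Aug 8, Aug 9, Aug 12, Aug 13, Aug 14, Aug 15, Aug 16, Aug 19, Aug 20, skipping weekends) reaches Tuesday, August 20, 2019.

August 20, 2019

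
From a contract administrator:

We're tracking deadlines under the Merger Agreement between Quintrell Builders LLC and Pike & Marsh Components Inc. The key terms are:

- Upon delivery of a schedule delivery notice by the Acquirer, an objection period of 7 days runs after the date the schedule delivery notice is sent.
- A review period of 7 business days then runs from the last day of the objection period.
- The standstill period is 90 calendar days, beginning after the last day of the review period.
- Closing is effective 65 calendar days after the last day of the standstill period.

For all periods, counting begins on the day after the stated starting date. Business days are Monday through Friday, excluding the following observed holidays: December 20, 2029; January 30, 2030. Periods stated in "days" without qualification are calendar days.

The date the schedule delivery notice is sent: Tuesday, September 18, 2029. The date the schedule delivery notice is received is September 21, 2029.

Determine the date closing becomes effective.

The last day of the objection period: 7 calendar days after September 18, 2029 is September 25, 2029.
The last day of the review period: counting 7 business days from Tuesday, September 25, 2029 (Sep 26, Sep 27, Sep 28, Oct 1, Oct 2, Oct 3, Oct 4, skipping weekends) reaches Thursday, October 4, 2029.
The last day of the standstill period: 90 calendar days after October 4, 2029 is January 2, 2030.
Adding 65 calendar days to January 2, 2030 gives March 8, 2030, which is the date closing becomes effective.

March 8, 2030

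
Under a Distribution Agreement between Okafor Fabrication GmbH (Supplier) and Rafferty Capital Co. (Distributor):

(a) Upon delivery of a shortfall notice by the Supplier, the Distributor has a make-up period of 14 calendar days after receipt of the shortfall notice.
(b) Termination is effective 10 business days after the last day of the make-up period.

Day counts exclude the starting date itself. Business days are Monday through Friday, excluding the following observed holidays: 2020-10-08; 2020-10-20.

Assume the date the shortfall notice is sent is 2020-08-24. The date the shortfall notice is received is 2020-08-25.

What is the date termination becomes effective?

The last day of the make-up period: 14 calendar days after 2020-08-25 is 2020-09-08.
From Tuesday, 2020-09-08, 10 business days (Sep 9, Sep 10, Sep 11, Sep 14, Sep 15, Sep 16, Sep 17, Sep 18, Sep 21, Sep 22, skipping weekends) brings us to Tuesday, 2020-09-22, which is the date termination becomes effective.

2020-09-22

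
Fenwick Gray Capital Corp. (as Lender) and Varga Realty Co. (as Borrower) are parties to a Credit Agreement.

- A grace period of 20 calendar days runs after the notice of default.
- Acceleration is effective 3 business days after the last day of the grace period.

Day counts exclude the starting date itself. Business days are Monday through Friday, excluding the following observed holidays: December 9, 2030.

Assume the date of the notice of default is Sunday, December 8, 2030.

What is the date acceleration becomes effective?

The last day of the grace period: December 8, 2030 + 20 days = December 28, 2030.
The date acceleration becomes effective: 3 business days after Saturday, December 28, 2030, skipping weekends — Dec 30, Dec 31, Jan 1 — lands on Wednesday, January 1, 2031.

January 1, 2031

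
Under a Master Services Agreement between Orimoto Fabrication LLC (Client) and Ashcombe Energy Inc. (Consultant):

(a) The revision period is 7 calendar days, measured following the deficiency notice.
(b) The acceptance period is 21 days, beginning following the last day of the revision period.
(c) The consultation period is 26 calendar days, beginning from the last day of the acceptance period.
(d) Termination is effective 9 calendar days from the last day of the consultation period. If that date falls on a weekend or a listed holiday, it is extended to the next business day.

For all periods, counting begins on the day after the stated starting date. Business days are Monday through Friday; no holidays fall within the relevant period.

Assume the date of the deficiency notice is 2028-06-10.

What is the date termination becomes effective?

2028-08-14

The last day of the revision period: 7 calendar days after 2028-06-10 is 2028-06-17.
The last day of the acceptance period: 21 calendar days after 2028-06-17 is 2028-07-08.
Adding 26 calendar days to 2028-07-08 gives 2028-08-03, which is the last day of the consultation period.
The date termination becomes effective: 9 calendar days after 2028-08-03 is 2028-08-12. That falls on a Saturday, so it rolls to the next business day, Monday, 2028-08-14.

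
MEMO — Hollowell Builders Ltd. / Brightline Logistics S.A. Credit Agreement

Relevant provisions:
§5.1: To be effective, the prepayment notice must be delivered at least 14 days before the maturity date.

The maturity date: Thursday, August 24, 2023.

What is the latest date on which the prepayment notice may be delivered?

August 10, 2023

Counting back 14 calendar days from August 24, 2023 gives August 10, 2023.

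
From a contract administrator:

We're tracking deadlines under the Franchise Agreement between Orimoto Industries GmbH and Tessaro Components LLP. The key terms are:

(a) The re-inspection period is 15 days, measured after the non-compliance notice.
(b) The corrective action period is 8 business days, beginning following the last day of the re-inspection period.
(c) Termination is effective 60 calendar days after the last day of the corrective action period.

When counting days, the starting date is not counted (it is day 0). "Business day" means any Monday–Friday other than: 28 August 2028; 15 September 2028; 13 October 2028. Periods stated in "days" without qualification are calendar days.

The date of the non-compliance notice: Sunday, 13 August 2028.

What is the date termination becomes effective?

Adding 15 calendar days to 13 August 2028 gives 28 August 2028, which is the last day of the re-inspection period.
The last day of the corrective action period: 8 business days after Monday, 28 August 2028, skipping weekends — Aug 29, Aug 30, Aug 31, Sep 1, Sep 4, Sep 5, Sep 6, Sep 7 — lands on Thursday, 7 September 2028.
Adding 60 calendar days to 7 September 2028 gives 6 November 2028, which is the date termination becomes effective.

6 November 2028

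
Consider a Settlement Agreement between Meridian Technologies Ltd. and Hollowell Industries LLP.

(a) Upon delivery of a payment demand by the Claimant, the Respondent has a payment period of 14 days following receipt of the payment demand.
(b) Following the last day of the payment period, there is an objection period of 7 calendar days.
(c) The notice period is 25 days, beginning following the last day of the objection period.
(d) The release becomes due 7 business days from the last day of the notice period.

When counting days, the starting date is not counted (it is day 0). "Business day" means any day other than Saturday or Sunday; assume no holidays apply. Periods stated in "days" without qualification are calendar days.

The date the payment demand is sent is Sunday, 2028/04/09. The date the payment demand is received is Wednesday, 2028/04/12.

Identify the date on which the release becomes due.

2028/06/06

The last day of the payment period: 14 calendar days after 2028/04/12 is 2028/04/26.
The last day of the objection period: 2028/04/26 + 7 days = 2028/05/03.
Adding 25 calendar days to 2028/05/03 gives 2028/05/28, which is the last day of the notice period.
From Sunday, 2028/05/28, 7 business days (May 29, May 30, May 31, Jun 1, Jun 2, Jun 5, Jun 6, skipping weekends) brings us to Tuesday, 2028/06/06, which is the date on which the release becomes due.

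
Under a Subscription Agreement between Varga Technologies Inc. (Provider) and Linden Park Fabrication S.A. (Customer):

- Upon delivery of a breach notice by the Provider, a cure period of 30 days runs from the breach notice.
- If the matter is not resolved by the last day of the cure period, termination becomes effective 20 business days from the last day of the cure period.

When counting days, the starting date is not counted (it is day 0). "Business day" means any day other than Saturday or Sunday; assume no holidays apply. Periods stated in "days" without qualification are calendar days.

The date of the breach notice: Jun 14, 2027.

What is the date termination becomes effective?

The last day of the cure period: Jun 14, 2027 + 30 days = Jul 14, 2027.
From Wednesday, Jul 14, 2027, 20 business days (Jul 15, Jul 16, Jul 19, Jul 20, …, Aug 9, Aug 10, Aug 11, skipping weekends) brings us to Wednesday, Aug 11, 2027, which is the date termination becomes effective.

Aug 11, 2027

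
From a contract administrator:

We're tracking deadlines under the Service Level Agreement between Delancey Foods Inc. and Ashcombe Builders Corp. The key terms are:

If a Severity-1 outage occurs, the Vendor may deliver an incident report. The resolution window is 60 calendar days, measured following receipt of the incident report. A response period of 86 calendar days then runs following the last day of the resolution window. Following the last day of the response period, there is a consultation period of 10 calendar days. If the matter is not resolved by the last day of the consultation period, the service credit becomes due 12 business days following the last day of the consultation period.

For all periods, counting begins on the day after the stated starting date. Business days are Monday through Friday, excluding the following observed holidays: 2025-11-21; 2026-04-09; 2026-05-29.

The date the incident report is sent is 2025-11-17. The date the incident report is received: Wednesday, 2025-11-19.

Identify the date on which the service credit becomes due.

2026-05-12

The last day of the resolution window: 60 calendar days after 2025-11-19 is 2026-01-18.
The last day of the response period: 2026-01-18 + 86 days = 2026-04-14.
The last day of the consultation period: 2026-04-14 + 10 days = 2026-04-24.
The date on which the service credit becomes due: 12 business days after Friday, 2026-04-24, skipping weekends — Apr 27, Apr 28, Apr 29, Apr 30, …, May 8, May 11, May 12 — lands on Tuesday, 2026-05-12.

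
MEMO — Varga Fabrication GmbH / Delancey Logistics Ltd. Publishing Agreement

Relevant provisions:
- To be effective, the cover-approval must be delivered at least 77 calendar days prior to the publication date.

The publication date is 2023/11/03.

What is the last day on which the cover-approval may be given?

2023/08/18

2023/11/03 minus 77 days is 2023/08/18.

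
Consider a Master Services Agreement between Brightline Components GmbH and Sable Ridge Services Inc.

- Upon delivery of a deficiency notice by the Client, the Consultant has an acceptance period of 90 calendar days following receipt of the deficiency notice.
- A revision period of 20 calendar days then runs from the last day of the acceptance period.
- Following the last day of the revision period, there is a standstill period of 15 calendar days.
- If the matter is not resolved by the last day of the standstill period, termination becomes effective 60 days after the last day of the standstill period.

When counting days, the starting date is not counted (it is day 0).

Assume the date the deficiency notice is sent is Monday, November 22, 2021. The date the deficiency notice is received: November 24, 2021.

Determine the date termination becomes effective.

Adding 90 calendar days to November 24, 2021 gives February 22, 2022, which is the last day of the acceptance period.
The last day of the revision period: February 22, 2022 + 20 days = March 14, 2022.
The last day of the standstill period: 15 calendar days after March 14, 2022 is March 29, 2022.
The date termination becomes effective: 60 calendar days after March 29, 2022 is May 28, 2022.

May 28, 2022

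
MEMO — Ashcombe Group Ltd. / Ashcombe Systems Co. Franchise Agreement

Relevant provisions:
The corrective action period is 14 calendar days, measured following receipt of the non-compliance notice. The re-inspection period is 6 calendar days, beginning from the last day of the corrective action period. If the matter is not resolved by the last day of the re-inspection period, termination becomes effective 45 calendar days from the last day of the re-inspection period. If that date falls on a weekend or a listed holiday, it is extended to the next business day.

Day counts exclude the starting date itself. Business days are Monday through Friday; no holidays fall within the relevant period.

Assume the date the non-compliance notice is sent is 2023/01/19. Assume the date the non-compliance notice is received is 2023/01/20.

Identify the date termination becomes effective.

The last day of the corrective action period: 14 calendar days after 2023/01/20 is 2023/02/03.
The last day of the re-inspection period: 6 calendar days after 2023/02/03 is 2023/02/09.
The date termination becomes effective: 2023/02/09 + 45 days = 2023/03/26. That falls on a Sunday, so it rolls to the next business day, Monday, 2023/03/27.

2023/03/27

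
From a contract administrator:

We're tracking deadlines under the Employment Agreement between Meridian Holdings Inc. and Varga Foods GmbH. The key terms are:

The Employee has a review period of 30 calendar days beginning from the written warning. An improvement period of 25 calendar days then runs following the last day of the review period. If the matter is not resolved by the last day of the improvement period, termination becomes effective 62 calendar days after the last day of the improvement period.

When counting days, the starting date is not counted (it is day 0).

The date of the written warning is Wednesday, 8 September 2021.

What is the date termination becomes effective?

Adding 30 calendar days to 8 September 2021 gives 8 October 2021, which is the last day of the review period.
The last day of the improvement period: 8 October 2021 + 25 days = 2 November 2021.
The date termination becomes effective: 62 calendar days after 2 November 2021 is 3 January 2022.

3 January 2022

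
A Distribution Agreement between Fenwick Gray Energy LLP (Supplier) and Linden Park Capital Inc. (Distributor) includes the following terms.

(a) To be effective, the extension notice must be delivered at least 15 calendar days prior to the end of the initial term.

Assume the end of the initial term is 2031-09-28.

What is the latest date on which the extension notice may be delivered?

Counting back 15 calendar days from 2031-09-28 gives 2031-09-13.

2031-09-13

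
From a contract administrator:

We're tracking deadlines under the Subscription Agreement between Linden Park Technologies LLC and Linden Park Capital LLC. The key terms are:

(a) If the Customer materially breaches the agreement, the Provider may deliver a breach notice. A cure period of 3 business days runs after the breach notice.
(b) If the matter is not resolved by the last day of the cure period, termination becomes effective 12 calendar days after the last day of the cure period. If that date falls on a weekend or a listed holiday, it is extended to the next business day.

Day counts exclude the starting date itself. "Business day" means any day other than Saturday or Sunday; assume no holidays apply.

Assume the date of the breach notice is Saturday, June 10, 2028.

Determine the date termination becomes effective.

The last day of the cure period: 3 business days after Saturday, June 10, 2028, skipping weekends — Jun 12, Jun 13, Jun 14 — lands on Wednesday, June 14, 2028.
Adding 12 calendar days to June 14, 2028 gives June 26, 2028, which is the date termination becomes effective. June 26, 2028 is a Monday, so no roll-forward applies.

June 26, 2028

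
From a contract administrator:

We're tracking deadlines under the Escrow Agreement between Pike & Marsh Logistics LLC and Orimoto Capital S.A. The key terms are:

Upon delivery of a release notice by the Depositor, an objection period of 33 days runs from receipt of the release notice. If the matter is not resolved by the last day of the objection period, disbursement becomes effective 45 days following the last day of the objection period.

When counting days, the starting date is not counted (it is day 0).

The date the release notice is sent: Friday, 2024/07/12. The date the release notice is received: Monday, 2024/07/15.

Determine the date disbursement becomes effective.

Adding 33 calendar days to 2024/07/15 gives 2024/08/17, which is the last day of the objection period.
Adding 45 calendar days to 2024/08/17 gives 2024/10/01, which is the date disbursement becomes effective.

2024/10/01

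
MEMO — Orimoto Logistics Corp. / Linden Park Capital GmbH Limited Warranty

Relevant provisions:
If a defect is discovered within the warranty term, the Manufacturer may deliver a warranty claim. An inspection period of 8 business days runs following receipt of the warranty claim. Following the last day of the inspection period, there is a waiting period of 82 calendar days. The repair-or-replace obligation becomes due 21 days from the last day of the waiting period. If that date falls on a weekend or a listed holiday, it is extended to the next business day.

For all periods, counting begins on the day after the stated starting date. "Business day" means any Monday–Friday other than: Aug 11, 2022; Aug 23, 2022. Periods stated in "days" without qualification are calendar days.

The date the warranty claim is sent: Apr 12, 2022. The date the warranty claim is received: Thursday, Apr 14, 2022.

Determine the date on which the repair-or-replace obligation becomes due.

Aug 8, 2022

The last day of the inspection period: 8 business days after Thursday, Apr 14, 2022, skipping weekends — Apr 15, Apr 18, Apr 19, Apr 20, Apr 21, Apr 22, Apr 25, Apr 26 — lands on Tuesday, Apr 26, 2022.
The last day of the waiting period: Apr 26, 2022 + 82 days = Jul 17, 2022.
The date on which the repair-or-replace obligation becomes due: Jul 17, 2022 + 21 days = Aug 7, 2022. That falls on a Sunday, so it rolls to the next business day, Monday, Aug 8, 2022.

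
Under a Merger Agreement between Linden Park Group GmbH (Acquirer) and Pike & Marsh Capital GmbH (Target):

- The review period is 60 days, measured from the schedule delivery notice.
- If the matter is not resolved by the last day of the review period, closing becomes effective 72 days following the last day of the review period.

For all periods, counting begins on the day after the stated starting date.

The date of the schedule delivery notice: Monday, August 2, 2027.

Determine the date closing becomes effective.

The last day of the review period: August 2, 2027 + 60 days = October 1, 2027.
The date closing becomes effective: October 1, 2027 + 72 days = December 12, 2027.

December 12, 2027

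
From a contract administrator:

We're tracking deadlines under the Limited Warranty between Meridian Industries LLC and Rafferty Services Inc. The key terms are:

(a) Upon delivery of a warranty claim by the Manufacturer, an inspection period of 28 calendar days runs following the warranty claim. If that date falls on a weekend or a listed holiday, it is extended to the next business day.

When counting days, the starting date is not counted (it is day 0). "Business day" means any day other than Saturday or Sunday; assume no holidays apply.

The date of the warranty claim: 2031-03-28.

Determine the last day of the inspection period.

The last day of the inspection period: 28 calendar days after 2031-03-28 is 2031-04-25. 2031-04-25 is a Friday, so no roll-forward applies.

2031-04-25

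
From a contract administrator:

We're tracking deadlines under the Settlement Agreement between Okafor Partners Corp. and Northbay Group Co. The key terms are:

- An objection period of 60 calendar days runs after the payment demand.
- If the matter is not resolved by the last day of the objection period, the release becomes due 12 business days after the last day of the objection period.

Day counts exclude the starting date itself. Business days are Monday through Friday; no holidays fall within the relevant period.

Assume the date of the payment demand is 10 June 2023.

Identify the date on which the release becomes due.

25 August 2023

The last day of the objection period: 10 June 2023 + 60 days = 9 August 2023.
The date on which the release becomes due: counting 12 business days from Wednesday, 9 August 2023 (Aug 10, Aug 11, Aug 14, Aug 15, …, Aug 23, Aug 24, Aug 25, skipping weekends) reaches Friday, 25 August 2023.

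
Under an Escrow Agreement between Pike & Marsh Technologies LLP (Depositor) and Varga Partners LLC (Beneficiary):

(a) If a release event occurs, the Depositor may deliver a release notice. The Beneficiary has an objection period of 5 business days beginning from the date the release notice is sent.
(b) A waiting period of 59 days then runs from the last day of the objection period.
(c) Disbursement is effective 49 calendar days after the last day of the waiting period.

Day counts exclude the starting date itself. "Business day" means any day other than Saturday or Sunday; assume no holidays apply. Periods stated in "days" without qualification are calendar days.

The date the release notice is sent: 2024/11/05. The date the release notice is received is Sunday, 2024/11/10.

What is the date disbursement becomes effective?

From Tuesday, 2024/11/05, 5 business days (Nov 6, Nov 7, Nov 8, Nov 11, Nov 12, skipping weekends) brings us to Tuesday, 2024/11/12, which is the last day of the objection period.
The last day of the waiting period: 59 calendar days after 2024/11/12 is 2025/01/10.
Adding 49 calendar days to 2025/01/10 gives 2025/02/28, which is the date disbursement becomes effective.

2025/02/28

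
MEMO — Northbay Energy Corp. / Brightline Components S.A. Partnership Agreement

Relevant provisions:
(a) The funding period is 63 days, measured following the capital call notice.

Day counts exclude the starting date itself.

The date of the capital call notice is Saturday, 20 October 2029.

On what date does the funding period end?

The last day of the funding period: 20 October 2029 + 63 days = 22 December 2029.

22 December 2029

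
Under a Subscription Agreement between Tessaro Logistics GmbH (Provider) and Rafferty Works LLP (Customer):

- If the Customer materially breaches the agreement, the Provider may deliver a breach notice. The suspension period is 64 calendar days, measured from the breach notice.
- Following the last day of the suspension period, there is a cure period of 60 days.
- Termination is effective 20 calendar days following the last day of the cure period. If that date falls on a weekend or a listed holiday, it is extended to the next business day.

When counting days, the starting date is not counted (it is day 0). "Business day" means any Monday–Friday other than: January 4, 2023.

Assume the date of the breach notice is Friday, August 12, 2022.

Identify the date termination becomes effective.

Adding 64 calendar days to August 12, 2022 gives October 15, 2022, which is the last day of the suspension period.
Adding 60 calendar days to October 15, 2022 gives December 14, 2022, which is the last day of the cure period.
Adding 20 calendar days to December 14, 2022 gives January 3, 2023, which is the date termination becomes effective. January 3, 2023 is a Tuesday and is not a listed holiday, so no roll-forward applies.

January 3, 2023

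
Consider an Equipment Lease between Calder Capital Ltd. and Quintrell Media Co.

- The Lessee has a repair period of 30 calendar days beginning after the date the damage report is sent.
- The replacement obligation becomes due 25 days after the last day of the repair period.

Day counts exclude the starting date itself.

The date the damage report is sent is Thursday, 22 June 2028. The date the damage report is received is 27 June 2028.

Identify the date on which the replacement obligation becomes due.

Adding 30 calendar days to 22 June 2028 gives 22 July 2028, which is the last day of the repair period.
Adding 25 calendar days to 22 July 2028 gives 16 August 2028, which is the date on which the replacement obligation becomes due.

16 August 2028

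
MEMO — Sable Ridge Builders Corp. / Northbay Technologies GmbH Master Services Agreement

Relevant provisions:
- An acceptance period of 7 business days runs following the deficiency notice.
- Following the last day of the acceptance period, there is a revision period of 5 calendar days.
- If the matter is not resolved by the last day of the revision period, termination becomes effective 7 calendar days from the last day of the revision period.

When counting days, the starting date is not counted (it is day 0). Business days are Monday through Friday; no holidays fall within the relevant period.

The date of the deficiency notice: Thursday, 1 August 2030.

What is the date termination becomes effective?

The last day of the acceptance period: counting 7 business days from Thursday, 1 August 2030 (Aug 2, Aug 5, Aug 6, Aug 7, Aug 8, Aug 9, Aug 12, skipping weekends) reaches Monday, 12 August 2030.
The last day of the revision period: 12 August 2030 + 5 days = 17 August 2030.
Adding 7 calendar days to 17 August 2030 gives 24 August 2030, which is the date termination becomes effective.

24 August 2030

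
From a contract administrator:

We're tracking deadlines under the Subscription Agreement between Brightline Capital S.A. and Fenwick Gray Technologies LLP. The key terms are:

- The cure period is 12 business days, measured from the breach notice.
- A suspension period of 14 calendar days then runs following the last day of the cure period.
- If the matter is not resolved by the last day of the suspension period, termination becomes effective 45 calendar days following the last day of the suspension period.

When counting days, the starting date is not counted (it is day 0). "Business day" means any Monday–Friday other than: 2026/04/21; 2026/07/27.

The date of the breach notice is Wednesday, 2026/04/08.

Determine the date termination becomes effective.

The last day of the cure period: 12 business days after Wednesday, 2026/04/08, skipping weekends and the listed holiday on Apr 21 — Apr 9, Apr 10, Apr 13, Apr 14, …, Apr 23, Apr 24, Apr 27 — lands on Monday, 2026/04/27.
The last day of the suspension period: 2026/04/27 + 14 days = 2026/05/11.
The date termination becomes effective: 45 calendar days after 2026/05/11 is 2026/06/25.

2026/06/25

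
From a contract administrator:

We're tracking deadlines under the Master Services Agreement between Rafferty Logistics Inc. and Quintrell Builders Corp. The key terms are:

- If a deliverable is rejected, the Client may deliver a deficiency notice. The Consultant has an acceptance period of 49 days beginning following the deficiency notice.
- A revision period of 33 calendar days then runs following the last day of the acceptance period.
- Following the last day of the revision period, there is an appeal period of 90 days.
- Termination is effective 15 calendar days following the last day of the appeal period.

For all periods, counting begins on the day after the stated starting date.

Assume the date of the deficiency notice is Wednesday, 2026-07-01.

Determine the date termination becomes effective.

The last day of the acceptance period: 49 calendar days after 2026-07-01 is 2026-08-19.
The last day of the revision period: 33 calendar days after 2026-08-19 is 2026-09-21.
The last day of the appeal period: 2026-09-21 + 90 days = 2026-12-20.
The date termination becomes effective: 2026-12-20 + 15 days = 2027-01-04.

2027-01-04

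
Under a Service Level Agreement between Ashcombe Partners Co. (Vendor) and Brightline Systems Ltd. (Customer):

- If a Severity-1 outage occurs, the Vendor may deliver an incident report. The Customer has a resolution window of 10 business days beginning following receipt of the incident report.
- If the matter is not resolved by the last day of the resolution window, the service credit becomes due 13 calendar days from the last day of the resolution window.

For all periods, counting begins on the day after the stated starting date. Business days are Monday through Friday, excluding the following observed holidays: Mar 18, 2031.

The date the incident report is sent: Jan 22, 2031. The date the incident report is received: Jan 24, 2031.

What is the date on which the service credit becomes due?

The last day of the resolution window: counting 10 business days from Friday, Jan 24, 2031 (Jan 27, Jan 28, Jan 29, Jan 30, Jan 31, Feb 3, Feb 4, Feb 5, Feb 6, Feb 7, skipping weekends) reaches Friday, Feb 7, 2031.
The date on which the service credit becomes due: Feb 7, 2031 + 13 days = Feb 20, 2031.

Feb 20, 2031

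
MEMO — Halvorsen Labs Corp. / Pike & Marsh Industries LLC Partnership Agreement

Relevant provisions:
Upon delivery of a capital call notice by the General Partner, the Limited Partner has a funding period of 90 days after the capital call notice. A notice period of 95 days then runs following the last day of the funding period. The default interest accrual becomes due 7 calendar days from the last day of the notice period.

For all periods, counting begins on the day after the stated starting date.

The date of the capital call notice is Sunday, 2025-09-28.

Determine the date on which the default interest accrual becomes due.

2026-04-08

The last day of the funding period: 90 calendar days after 2025-09-28 is 2025-12-27.
The last day of the notice period: 2025-12-27 + 95 days = 2026-04-01.
Adding 7 calendar days to 2026-04-01 gives 2026-04-08, which is the date on which the default interest accrual becomes due.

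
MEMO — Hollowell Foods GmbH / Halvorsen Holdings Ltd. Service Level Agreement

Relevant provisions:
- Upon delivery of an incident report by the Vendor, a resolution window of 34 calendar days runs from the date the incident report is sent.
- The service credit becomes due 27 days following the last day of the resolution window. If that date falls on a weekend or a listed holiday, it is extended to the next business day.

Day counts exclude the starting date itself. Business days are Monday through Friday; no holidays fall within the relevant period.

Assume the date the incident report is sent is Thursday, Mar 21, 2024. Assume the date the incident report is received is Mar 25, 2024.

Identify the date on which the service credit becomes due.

The last day of the resolution window: Mar 21, 2024 + 34 days = Apr 24, 2024.
The date on which the service credit becomes due: 27 calendar days after Apr 24, 2024 is May 21, 2024. May 21, 2024 is a Tuesday, so no roll-forward applies.

May 21, 2024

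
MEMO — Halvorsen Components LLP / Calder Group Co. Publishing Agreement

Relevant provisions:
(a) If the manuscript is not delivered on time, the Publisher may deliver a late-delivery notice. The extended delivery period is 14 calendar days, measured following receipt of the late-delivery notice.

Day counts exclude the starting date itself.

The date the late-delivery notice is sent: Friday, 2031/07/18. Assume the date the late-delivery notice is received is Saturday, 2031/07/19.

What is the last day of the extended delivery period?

The last day of the extended delivery period: 14 calendar days after 2031/07/19 is 2031/08/02.

2031/08/02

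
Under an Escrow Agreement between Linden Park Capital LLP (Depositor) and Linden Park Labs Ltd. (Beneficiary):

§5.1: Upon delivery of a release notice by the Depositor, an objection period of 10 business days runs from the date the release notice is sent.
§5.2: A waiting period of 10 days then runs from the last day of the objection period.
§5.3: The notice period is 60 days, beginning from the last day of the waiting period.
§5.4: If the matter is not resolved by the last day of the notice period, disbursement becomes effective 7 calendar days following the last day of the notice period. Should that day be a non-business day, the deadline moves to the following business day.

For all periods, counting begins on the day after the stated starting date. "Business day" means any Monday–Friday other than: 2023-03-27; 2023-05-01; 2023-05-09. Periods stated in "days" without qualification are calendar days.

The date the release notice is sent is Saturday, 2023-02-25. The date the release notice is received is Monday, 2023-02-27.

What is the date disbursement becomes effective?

2023-05-26

The last day of the objection period: counting 10 business days from Saturday, 2023-02-25 (Feb 27, Feb 28, Mar 1, Mar 2, Mar 3, Mar 6, Mar 7, Mar 8, Mar 9, Mar 10, skipping weekends) reaches Friday, 2023-03-10.
Adding 10 calendar days to 2023-03-10 gives 2023-03-20, which is the last day of the waiting period.
Adding 60 calendar days to 2023-03-20 gives 2023-05-19, which is the last day of the notice period.
Adding 7 calendar days to 2023-05-19 gives 2023-05-26, which is the date disbursement becomes effective. 2023-05-26 is a Friday and is not a listed holiday, so no roll-forward applies.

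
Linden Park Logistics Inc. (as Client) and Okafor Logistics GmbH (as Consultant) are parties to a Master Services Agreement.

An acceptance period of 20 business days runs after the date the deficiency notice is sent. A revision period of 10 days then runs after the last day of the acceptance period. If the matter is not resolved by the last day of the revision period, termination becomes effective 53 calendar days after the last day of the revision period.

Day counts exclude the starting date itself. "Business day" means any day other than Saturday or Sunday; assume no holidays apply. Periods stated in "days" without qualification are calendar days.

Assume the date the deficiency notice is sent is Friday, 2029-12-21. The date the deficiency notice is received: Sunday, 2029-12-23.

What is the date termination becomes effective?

From Friday, 2029-12-21, 20 business days (Dec 24, Dec 25, Dec 26, Dec 27, …, Jan 16, Jan 17, Jan 18, skipping weekends) brings us to Friday, 2030-01-18, which is the last day of the acceptance period.
Adding 10 calendar days to 2030-01-18 gives 2030-01-28, which is the last day of the revision period.
Adding 53 calendar days to 2030-01-28 gives 2030-03-22, which is the date termination becomes effective.

2030-03-22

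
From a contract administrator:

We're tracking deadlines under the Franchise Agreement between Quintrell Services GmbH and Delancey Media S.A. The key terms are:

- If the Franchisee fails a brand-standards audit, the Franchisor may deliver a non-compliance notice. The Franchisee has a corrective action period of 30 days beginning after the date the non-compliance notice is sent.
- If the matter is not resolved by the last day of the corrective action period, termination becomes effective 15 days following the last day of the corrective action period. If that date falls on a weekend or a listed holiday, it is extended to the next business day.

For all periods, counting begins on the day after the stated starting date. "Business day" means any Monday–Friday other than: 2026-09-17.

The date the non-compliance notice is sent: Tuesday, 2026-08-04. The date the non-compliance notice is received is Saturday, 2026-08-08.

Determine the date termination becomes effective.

2026-09-18

Adding 30 calendar days to 2026-08-04 gives 2026-09-03, which is the last day of the corrective action period.
The date termination becomes effective: 15 calendar days after 2026-09-03 is 2026-09-18. 2026-09-18 is a Friday and is not a listed holiday, so no roll-forward applies.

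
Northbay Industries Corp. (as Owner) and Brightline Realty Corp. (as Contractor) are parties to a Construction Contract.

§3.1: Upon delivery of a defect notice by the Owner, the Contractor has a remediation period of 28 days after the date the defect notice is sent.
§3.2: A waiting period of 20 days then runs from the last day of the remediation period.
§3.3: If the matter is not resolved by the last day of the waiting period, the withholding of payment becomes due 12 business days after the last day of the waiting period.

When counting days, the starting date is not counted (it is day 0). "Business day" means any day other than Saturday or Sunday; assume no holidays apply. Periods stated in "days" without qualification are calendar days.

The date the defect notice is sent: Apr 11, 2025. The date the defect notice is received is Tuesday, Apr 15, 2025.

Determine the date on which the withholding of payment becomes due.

Jun 16, 2025

The last day of the remediation period: 28 calendar days after Apr 11, 2025 is May 9, 2025.
Adding 20 calendar days to May 9, 2025 gives May 29, 2025, which is the last day of the waiting period.
From Thursday, May 29, 2025, 12 business days (May 30, Jun 2, Jun 3, Jun 4, …, Jun 12, Jun 13, Jun 16, skipping weekends) brings us to Monday, Jun 16, 2025, which is the date on which the withholding of payment becomes due.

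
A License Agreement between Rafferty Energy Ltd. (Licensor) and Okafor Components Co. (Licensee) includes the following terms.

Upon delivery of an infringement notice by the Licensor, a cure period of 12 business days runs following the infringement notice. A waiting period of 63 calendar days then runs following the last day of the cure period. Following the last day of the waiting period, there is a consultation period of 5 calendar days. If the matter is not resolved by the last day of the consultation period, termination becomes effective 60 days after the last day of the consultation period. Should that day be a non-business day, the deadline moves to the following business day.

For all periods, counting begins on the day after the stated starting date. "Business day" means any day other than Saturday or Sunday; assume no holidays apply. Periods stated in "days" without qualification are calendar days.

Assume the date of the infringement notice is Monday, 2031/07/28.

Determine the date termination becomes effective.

The last day of the cure period: counting 12 business days from Monday, 2031/07/28 (Jul 29, Jul 30, Jul 31, Aug 1, …, Aug 11, Aug 12, Aug 13, skipping weekends) reaches Wednesday, 2031/08/13.
The last day of the waiting period: 63 calendar days after 2031/08/13 is 2031/10/15.
The last day of the consultation period: 5 calendar days after 2031/10/15 is 2031/10/20.
Adding 60 calendar days to 2031/10/20 gives 2031/12/19, which is the date termination becomes effective. 2031/12/19 is a Friday, so no roll-forward applies.

2031/12/19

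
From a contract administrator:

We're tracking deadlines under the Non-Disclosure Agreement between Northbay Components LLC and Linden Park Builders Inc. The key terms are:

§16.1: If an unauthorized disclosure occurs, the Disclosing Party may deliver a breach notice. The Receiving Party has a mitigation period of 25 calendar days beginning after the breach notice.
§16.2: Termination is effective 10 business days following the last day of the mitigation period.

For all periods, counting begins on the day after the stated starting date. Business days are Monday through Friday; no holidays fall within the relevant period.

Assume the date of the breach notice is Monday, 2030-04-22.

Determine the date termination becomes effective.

The last day of the mitigation period: 2030-04-22 + 25 days = 2030-05-17.
From Friday, 2030-05-17, 10 business days (May 20, May 21, May 22, May 23, May 24, May 27, May 28, May 29, May 30, May 31, skipping weekends) brings us to Friday, 2030-05-31, which is the date termination becomes effective.

2030-05-31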